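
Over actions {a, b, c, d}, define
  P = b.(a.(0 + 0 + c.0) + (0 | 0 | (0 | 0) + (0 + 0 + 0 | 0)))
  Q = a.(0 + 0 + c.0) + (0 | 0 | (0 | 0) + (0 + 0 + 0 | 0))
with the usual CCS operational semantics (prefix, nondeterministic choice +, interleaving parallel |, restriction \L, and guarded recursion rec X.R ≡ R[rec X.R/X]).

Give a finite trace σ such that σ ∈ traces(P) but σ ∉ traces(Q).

LTS(P): 4 reachable states
  s0 = b.(a.(0 + 0 + c.0) + (0 | 0 | (0 | 0) + (0 + 0 + 0 | 0))) → =b=> s1
  s1 = a.(0 + 0 + c.0) + (0 | 0 | (0 | 0) + (0 + 0 + 0 | 0)) → =a=> s2
  s2 = 0 + 0 + c.0 → =c=> s3
  s3 = 0 → deadlocked
LTS(Q): 3 reachable states
  t0 = a.(0 + 0 + c.0) + (0 | 0 | (0 | 0) + (0 + 0 + 0 | 0)) → =a=> t1
  t1 = 0 + 0 + c.0 → =c=> t2
  t2 = 0 → deadlocked
Trace ⟨b⟩ through P, begin at {s0}:
  [1] b ⇒ {s1}
  — P admits the full trace.
Trace ⟨b⟩ through Q, begin at {t0}:
  [1] b ⇒ no successor for Q

b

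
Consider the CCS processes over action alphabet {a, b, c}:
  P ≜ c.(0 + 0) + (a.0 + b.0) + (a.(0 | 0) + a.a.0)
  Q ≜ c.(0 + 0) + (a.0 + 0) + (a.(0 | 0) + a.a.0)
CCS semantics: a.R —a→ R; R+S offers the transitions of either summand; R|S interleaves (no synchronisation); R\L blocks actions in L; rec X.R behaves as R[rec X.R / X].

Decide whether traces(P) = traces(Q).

trace-distinct — witness ⟨b⟩

P's transition system — 5 states:
  u0 = c.(0 + 0) + (a.0 + b.0) + (a.(0 | 0) + a.a.0) has moves =a=> u1, =a=> u2, =a=> u3, =b=> u1, =c=> u4
  u1 = 0 has moves (no moves)
  u2 = 0 | 0 has moves (no moves)
  u3 = a.0 has moves =a=> u1
  u4 = 0 + 0 has moves (no moves)
Q's transition system — 5 states:
  v0 = c.(0 + 0) + (a.0 + 0) + (a.(0 | 0) + a.a.0) has moves =a=> v1, =a=> v2, =a=> v3, =c=> v4
  v1 = 0 has moves (no moves)
  v2 = 0 | 0 has moves (no moves)
  v3 = a.0 has moves =a=> v1
  v4 = 0 + 0 has moves (no moves)
Trace ⟨b⟩ through P, begin at {u0}:
  after b @ step 1: {u1}
  P completes σ.
Trace ⟨b⟩ through Q, begin at {v0}:
  after b @ step 1: no successor for Q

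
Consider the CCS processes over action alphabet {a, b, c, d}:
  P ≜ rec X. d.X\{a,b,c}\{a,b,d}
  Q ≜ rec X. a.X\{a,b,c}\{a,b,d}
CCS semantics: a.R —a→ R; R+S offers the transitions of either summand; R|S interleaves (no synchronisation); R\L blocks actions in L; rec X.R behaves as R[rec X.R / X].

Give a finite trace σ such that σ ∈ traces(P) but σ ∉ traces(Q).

P's transition system — 2 states:
  s0 = rec X. d.X\{a,b,c}\{a,b,d} ⊢ —d→ s1
  s1 = (rec X. d.X\{a,b,c}\{a,b,d})\{a,b,c}\{a,b,d} ⊢ ∅
Q's transition system — 2 states:
  t0 = rec X. a.X\{a,b,c}\{a,b,d} ⊢ —a→ t1
  t1 = (rec X. a.X\{a,b,c}\{a,b,d})\{a,b,c}\{a,b,d} ⊢ ∅
Executing d from P (initial set {s0}):
  [1] d ⇒ {s1}
  — P admits the full trace.
Executing d from Q (initial set {t0}):
  [1] d ⇒ ∅  — Q cannot continue

d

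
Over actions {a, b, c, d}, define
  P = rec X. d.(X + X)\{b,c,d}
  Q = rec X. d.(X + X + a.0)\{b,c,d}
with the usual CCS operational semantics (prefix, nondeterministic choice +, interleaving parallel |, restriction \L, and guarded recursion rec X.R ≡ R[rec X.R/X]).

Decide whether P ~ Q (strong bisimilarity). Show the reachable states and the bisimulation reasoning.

Reachable graph of P (2 states):
  p0 = rec X. d.(X + X)\{b,c,d} has moves ··d··> p1
  p1 = ((rec X. d.(X + X)\{b,c,d}) + (rec X. d.(X + X)\{b,c,d}))\{b,c,d} has moves deadlocked
Reachable graph of Q (3 states):
  q0 = rec X. d.(X + X + a.0)\{b,c,d} has moves ··d··> q1
  q1 = ((rec X. d.(X + X + a.0)\{b,c,d}) + (rec X. d.(X + X + a.0)\{b,c,d}) + a.0)\{b,c,d} has moves ··a··> q2
  q2 = 0\{b,c,d} has moves deadlocked
Partition-refinement fixed point:
  B0 = {p0}
  B1 = {p1, q2}
  B2 = {q0}
  B3 = {q1}
p0 ∈ B0, q0 ∈ B2 → different blocks

not bisimilar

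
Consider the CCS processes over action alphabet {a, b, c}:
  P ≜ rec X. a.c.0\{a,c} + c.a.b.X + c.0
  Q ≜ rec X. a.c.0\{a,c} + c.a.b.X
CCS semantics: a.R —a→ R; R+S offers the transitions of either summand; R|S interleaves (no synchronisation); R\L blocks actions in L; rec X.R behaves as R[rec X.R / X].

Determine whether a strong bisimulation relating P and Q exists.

P's transition system — 6 states:
  s0 = rec X. a.c.0\{a,c} + c.a.b.X + c.0 ⊢ -a-> s1, -c-> s2, -c-> s3
  s1 = c.0\{a,c} ⊢ -c-> s4
  s2 = 0 ⊢ deadlocked
  s3 = a.b.(rec X. a.c.0\{a,c} + c.a.b.X + c.0) ⊢ -a-> s5
  s4 = 0\{a,c} ⊢ deadlocked
  s5 = b.(rec X. a.c.0\{a,c} + c.a.b.X + c.0) ⊢ -b-> s0
Q's transition system — 5 states:
  t0 = rec X. a.c.0\{a,c} + c.a.b.X ⊢ -a-> t1, -c-> t2
  t1 = c.0\{a,c} ⊢ -c-> t3
  t2 = a.b.(rec X. a.c.0\{a,c} + c.a.b.X) ⊢ -a-> t4
  t3 = 0\{a,c} ⊢ deadlocked
  t4 = b.(rec X. a.c.0\{a,c} + c.a.b.X) ⊢ -b-> t0
Partition-refinement fixed point:
  B0 = {s0}
  B1 = {s3}
  B2 = {s5}
  B3 = {s1, t1}
  B4 = {s2, s4, t3}
  B5 = {t0}
  B6 = {t2}
  B7 = {t4}
s0 ∈ B0, t0 ∈ B5 → different blocks

NO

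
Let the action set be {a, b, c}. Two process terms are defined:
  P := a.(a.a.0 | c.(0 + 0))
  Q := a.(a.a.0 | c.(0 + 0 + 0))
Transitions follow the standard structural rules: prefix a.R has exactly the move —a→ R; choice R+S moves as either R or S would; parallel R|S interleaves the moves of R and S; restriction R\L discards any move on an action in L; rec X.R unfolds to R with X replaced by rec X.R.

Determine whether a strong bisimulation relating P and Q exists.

LTS(P): 7 reachable states
  s0 = a.(a.a.0 | c.(0 + 0)) has moves ··a··> s1
  s1 = a.a.0 | c.(0 + 0) has moves ··a··> s2, ··c··> s3
  s2 = a.0 | c.(0 + 0) has moves ··a··> s4, ··c··> s5
  s3 = a.a.0 | (0 + 0) has moves ··a··> s5
  s4 = 0 | c.(0 + 0) has moves ··c··> s6
  s5 = a.0 | (0 + 0) has moves ··a··> s6
  s6 = 0 | (0 + 0) has moves ∅
LTS(Q): 7 reachable states
  t0 = a.(a.a.0 | c.(0 + 0 + 0)) has moves ··a··> t1
  t1 = a.a.0 | c.(0 + 0 + 0) has moves ··a··> t2, ··c··> t3
  t2 = a.0 | c.(0 + 0 + 0) has moves ··a··> t4, ··c··> t5
  t3 = a.a.0 | (0 + 0 + 0) has moves ··a··> t5
  t4 = 0 | c.(0 + 0 + 0) has moves ··c··> t6
  t5 = a.0 | (0 + 0 + 0) has moves ··a··> t6
  t6 = 0 | (0 + 0 + 0) has moves ∅
Coarsest stable partition (strong bisimilarity classes):
  B0 = {s0, t0}
  B1 = {s1, t1}
  B2 = {s3, t3}
  B3 = {s5, t5}
  B4 = {s6, t6}
  B5 = {s2, t2}
  B6 = {s4, t4}
s0 ∈ B0, t0 ∈ B0 → same block

bisimilar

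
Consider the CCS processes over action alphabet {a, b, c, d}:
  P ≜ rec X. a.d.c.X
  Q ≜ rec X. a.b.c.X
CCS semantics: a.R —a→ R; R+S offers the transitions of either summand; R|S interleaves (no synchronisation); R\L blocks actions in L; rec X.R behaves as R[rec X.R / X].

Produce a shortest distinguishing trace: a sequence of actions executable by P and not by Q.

ad

Reachable graph of P (3 states):
  s0 = rec X. a.d.c.X has moves --a--▸ s1
  s1 = d.c.(rec X. a.d.c.X) has moves --d--▸ s2
  s2 = c.(rec X. a.d.c.X) has moves --c--▸ s0
Reachable graph of Q (3 states):
  t0 = rec X. a.b.c.X has moves --a--▸ t1
  t1 = b.c.(rec X. a.b.c.X) has moves --b--▸ t2
  t2 = c.(rec X. a.b.c.X) has moves --c--▸ t0
Trace ⟨ad⟩ through P, begin at {s0}:
  step 1 (a): {s1}
  step 2 (d): {s2}
  ✓ P
Trace ⟨ad⟩ through Q, begin at {t0}:
  step 1 (a): {t1}
  step 2 (d): no successor for Q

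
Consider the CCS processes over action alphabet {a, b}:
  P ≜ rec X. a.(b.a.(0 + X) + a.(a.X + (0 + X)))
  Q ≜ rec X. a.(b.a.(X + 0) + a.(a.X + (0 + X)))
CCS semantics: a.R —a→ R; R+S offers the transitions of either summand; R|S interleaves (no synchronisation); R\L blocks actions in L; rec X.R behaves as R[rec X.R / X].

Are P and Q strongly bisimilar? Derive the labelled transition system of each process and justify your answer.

P's transition system — 5 states:
  u0 = rec X. a.(b.a.(0 + X) + a.(a.X + (0 + X))) :: --a--▸ u1
  u1 = b.a.(0 + (rec X. a.(b.a.(0 + X) + a.(a.X + (0 + X))))) + a.(a.(rec X. a.(b.a.(0 + X) + a.(a.X + (0 + X)))) + (0 + (rec X. a.(b.a.(0 + X) + a.(a.X + (0 + X)))))) :: --a--▸ u2, --b--▸ u3
  u2 = a.(rec X. a.(b.a.(0 + X) + a.(a.X + (0 + X)))) + (0 + (rec X. a.(b.a.(0 + X) + a.(a.X + (0 + X))))) :: --a--▸ u0, --a--▸ u1
  u3 = a.(0 + (rec X. a.(b.a.(0 + X) + a.(a.X + (0 + X))))) :: --a--▸ u4
  u4 = 0 + (rec X. a.(b.a.(0 + X) + a.(a.X + (0 + X)))) :: --a--▸ u1
Q's transition system — 5 states:
  v0 = rec X. a.(b.a.(X + 0) + a.(a.X + (0 + X))) :: --a--▸ v1
  v1 = b.a.((rec X. a.(b.a.(X + 0) + a.(a.X + (0 + X)))) + 0) + a.(a.(rec X. a.(b.a.(X + 0) + a.(a.X + (0 + X)))) + (0 + (rec X. a.(b.a.(X + 0) + a.(a.X + (0 + X)))))) :: --a--▸ v2, --b--▸ v3
  v2 = a.(rec X. a.(b.a.(X + 0) + a.(a.X + (0 + X)))) + (0 + (rec X. a.(b.a.(X + 0) + a.(a.X + (0 + X))))) :: --a--▸ v0, --a--▸ v1
  v3 = a.((rec X. a.(b.a.(X + 0) + a.(a.X + (0 + X)))) + 0) :: --a--▸ v4
  v4 = (rec X. a.(b.a.(X + 0) + a.(a.X + (0 + X)))) + 0 :: --a--▸ v1
Partition-refinement fixed point:
  B0 = {u0, u4, v0, v4}
  B1 = {u1, v1}
  B2 = {u3, v3}
  B3 = {u2, v2}
u0 ∈ B0, v0 ∈ B0 → same block

bisimilar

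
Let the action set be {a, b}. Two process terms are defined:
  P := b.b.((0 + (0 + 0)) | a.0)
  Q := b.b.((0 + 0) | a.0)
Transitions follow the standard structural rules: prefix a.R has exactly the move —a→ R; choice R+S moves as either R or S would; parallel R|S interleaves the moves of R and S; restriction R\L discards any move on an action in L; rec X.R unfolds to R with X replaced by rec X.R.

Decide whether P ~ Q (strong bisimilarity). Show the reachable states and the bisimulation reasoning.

LTS(P): 4 reachable states
  s0 = b.b.((0 + (0 + 0)) | a.0) → —b→ s1
  s1 = b.((0 + (0 + 0)) | a.0) → —b→ s2
  s2 = (0 + (0 + 0)) | a.0 → —a→ s3
  s3 = (0 + (0 + 0)) | 0 → ∅
LTS(Q): 4 reachable states
  t0 = b.b.((0 + 0) | a.0) → —b→ t1
  t1 = b.((0 + 0) | a.0) → —b→ t2
  t2 = (0 + 0) | a.0 → —a→ t3
  t3 = (0 + 0) | 0 → ∅
Partition-refinement fixed point:
  B0 = {s0, t0}
  B1 = {s1, t1}
  B2 = {s2, t2}
  B3 = {s3, t3}
s0 ∈ B0, t0 ∈ B0 → same block

YES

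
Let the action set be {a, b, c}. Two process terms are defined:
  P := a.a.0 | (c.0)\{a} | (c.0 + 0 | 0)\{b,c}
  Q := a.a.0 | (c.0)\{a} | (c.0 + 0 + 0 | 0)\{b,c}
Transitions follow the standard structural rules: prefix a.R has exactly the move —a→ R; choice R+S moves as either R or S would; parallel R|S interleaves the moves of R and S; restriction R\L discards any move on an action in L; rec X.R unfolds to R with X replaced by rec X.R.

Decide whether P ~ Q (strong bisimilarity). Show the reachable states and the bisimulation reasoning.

Reachable graph of P (6 states):
  u0 = a.a.0 | (c.0)\{a} | (c.0 + 0 | 0)\{b,c} | ··a··> u1, ··c··> u2
  u1 = a.0 | (c.0)\{a} | (c.0 + 0 | 0)\{b,c} | ··a··> u3, ··c··> u4
  u2 = a.a.0 | 0\{a} | (c.0 + 0 | 0)\{b,c} | ··a··> u4
  u3 = 0 | (c.0)\{a} | (c.0 + 0 | 0)\{b,c} | ··c··> u5
  u4 = a.0 | 0\{a} | (c.0 + 0 | 0)\{b,c} | ··a··> u5
  u5 = 0 | 0\{a} | (c.0 + 0 | 0)\{b,c} | (no moves)
Reachable graph of Q (6 states):
  v0 = a.a.0 | (c.0)\{a} | (c.0 + 0 + 0 | 0)\{b,c} | ··a··> v1, ··c··> v2
  v1 = a.0 | (c.0)\{a} | (c.0 + 0 + 0 | 0)\{b,c} | ··a··> v3, ··c··> v4
  v2 = a.a.0 | 0\{a} | (c.0 + 0 + 0 | 0)\{b,c} | ··a··> v4
  v3 = 0 | (c.0)\{a} | (c.0 + 0 + 0 | 0)\{b,c} | ··c··> v5
  v4 = a.0 | 0\{a} | (c.0 + 0 + 0 | 0)\{b,c} | ··a··> v5
  v5 = 0 | 0\{a} | (c.0 + 0 + 0 | 0)\{b,c} | (no moves)
Coarsest stable partition (strong bisimilarity classes):
  B0 = {u0, v0}
  B1 = {u2, v2}
  B2 = {u4, v4}
  B3 = {u5, v5}
  B4 = {u1, v1}
  B5 = {u3, v3}
u0 ∈ B0, v0 ∈ B0 → same block

P ~ Q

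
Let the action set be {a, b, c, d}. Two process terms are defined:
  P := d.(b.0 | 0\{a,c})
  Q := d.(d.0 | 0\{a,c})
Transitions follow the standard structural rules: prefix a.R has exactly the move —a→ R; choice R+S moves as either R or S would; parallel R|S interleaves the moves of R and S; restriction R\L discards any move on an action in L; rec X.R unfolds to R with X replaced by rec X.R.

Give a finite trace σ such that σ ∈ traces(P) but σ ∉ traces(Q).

Reachable graph of P (3 states):
  m0 = d.(b.0 | 0\{a,c}) | -d-> m1
  m1 = b.0 | 0\{a,c} | -b-> m2
  m2 = 0 | 0\{a,c} | stopped
Reachable graph of Q (3 states):
  n0 = d.(d.0 | 0\{a,c}) | -d-> n1
  n1 = d.0 | 0\{a,c} | -d-> n2
  n2 = 0 | 0\{a,c} | stopped
Trace ⟨db⟩ through P, begin at {m0}:
  [1] d ⇒ {m1}
  [2] b ⇒ {m2}
  ✓ P
Trace ⟨db⟩ through Q, begin at {n0}:
  [1] d ⇒ {n1}
  [2] b ⇒ ∅ (Q stuck)

db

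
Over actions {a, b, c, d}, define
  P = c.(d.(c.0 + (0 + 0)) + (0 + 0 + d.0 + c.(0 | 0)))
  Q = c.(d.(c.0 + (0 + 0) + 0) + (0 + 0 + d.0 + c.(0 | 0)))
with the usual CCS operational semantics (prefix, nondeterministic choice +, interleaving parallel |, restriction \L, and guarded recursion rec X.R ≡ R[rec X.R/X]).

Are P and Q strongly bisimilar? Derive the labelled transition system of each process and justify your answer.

P ~ Q

LTS(P): 5 reachable states
  s0 = c.(d.(c.0 + (0 + 0)) + (0 + 0 + d.0 + c.(0 | 0))) ⊢ -c-> s1
  s1 = d.(c.0 + (0 + 0)) + (0 + 0 + d.0 + c.(0 | 0)) ⊢ -c-> s2, -d-> s3, -d-> s4
  s2 = 0 | 0 ⊢ (no moves)
  s3 = 0 ⊢ (no moves)
  s4 = c.0 + (0 + 0) ⊢ -c-> s3
LTS(Q): 5 reachable states
  t0 = c.(d.(c.0 + (0 + 0) + 0) + (0 + 0 + d.0 + c.(0 | 0))) ⊢ -c-> t1
  t1 = d.(c.0 + (0 + 0) + 0) + (0 + 0 + d.0 + c.(0 | 0)) ⊢ -c-> t2, -d-> t3, -d-> t4
  t2 = 0 | 0 ⊢ (no moves)
  t3 = 0 ⊢ (no moves)
  t4 = c.0 + (0 + 0) + 0 ⊢ -c-> t3
Bisimilarity quotient blocks:
  B0 = {s0, t0}
  B1 = {s1, t1}
  B2 = {s2, s3, t2, t3}
  B3 = {s4, t4}
s0 ∈ B0, t0 ∈ B0 → same block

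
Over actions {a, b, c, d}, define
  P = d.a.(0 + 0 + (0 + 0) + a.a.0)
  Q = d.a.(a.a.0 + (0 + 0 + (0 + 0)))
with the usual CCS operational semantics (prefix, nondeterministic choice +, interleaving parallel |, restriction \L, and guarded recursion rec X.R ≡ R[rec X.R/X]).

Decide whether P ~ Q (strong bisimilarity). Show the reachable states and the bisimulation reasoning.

P's transition system — 5 states:
  p0 = d.a.(0 + 0 + (0 + 0) + a.a.0) has moves -d-> p1
  p1 = a.(0 + 0 + (0 + 0) + a.a.0) has moves -a-> p2
  p2 = 0 + 0 + (0 + 0) + a.a.0 has moves -a-> p3
  p3 = a.0 has moves -a-> p4
  p4 = 0 has moves ∅
Q's transition system — 5 states:
  q0 = d.a.(a.a.0 + (0 + 0 + (0 + 0))) has moves -d-> q1
  q1 = a.(a.a.0 + (0 + 0 + (0 + 0))) has moves -a-> q2
  q2 = a.a.0 + (0 + 0 + (0 + 0)) has moves -a-> q3
  q3 = a.0 has moves -a-> q4
  q4 = 0 has moves ∅
Partition-refinement fixed point:
  B0 = {p0, q0}
  B1 = {p1, q1}
  B2 = {p2, q2}
  B3 = {p3, q3}
  B4 = {p4, q4}
p0 ∈ B0, q0 ∈ B0 → same block

P ~ Q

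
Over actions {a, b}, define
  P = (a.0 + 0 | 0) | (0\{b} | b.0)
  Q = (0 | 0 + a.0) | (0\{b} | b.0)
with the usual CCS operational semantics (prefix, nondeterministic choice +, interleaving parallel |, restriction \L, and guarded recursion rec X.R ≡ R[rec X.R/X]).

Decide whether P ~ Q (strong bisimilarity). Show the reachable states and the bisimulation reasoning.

Reachable graph of P (4 states):
  p0 = (a.0 + 0 | 0) | (0\{b} | b.0) → --a--▸ p1, --b--▸ p2
  p1 = 0 | (0\{b} | b.0) → --b--▸ p3
  p2 = (a.0 + 0 | 0) | (0\{b} | 0) → --a--▸ p3
  p3 = 0 | (0\{b} | 0) → deadlocked
Reachable graph of Q (4 states):
  q0 = (0 | 0 + a.0) | (0\{b} | b.0) → --a--▸ q1, --b--▸ q2
  q1 = 0 | (0\{b} | b.0) → --b--▸ q3
  q2 = (0 | 0 + a.0) | (0\{b} | 0) → --a--▸ q3
  q3 = 0 | (0\{b} | 0) → deadlocked
Bisimilarity quotient blocks:
  B0 = {p0, q0}
  B1 = {p2, q2}
  B2 = {p3, q3}
  B3 = {p1, q1}
p0 ∈ B0, q0 ∈ B0 → same block

bisimilar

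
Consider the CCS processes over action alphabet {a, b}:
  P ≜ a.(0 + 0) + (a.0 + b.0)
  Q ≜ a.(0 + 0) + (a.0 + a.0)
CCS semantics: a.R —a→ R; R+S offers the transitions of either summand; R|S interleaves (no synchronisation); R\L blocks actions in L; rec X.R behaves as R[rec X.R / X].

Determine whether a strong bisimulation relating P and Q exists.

NO

Reachable graph of P (3 states):
  m0 = a.(0 + 0) + (a.0 + b.0) → -a-> m1, -a-> m2, -b-> m1
  m1 = 0 → (no moves)
  m2 = 0 + 0 → (no moves)
Reachable graph of Q (3 states):
  n0 = a.(0 + 0) + (a.0 + a.0) → -a-> n1, -a-> n2
  n1 = 0 → (no moves)
  n2 = 0 + 0 → (no moves)
Partition-refinement fixed point:
  B0 = {m0}
  B1 = {m1, m2, n1, n2}
  B2 = {n0}
m0 ∈ B0, n0 ∈ B2 → different blocks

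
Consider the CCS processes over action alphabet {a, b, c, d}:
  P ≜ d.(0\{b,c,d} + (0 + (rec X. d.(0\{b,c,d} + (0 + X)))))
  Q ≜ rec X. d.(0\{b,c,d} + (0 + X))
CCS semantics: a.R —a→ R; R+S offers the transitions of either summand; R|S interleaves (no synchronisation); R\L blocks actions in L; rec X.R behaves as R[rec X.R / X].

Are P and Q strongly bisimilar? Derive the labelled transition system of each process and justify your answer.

Reachable graph of P (2 states):
  u0 = d.(0\{b,c,d} + (0 + (rec X. d.(0\{b,c,d} + (0 + X))))) ⊢ -d-> u1
  u1 = 0\{b,c,d} + (0 + (rec X. d.(0\{b,c,d} + (0 + X)))) ⊢ -d-> u1
Reachable graph of Q (2 states):
  v0 = rec X. d.(0\{b,c,d} + (0 + X)) ⊢ -d-> v1
  v1 = 0\{b,c,d} + (0 + (rec X. d.(0\{b,c,d} + (0 + X)))) ⊢ -d-> v1
Bisimilarity quotient blocks:
  B0 = {u0, u1, v0, v1}
u0 ∈ B0, v0 ∈ B0 → same block

P ~ Q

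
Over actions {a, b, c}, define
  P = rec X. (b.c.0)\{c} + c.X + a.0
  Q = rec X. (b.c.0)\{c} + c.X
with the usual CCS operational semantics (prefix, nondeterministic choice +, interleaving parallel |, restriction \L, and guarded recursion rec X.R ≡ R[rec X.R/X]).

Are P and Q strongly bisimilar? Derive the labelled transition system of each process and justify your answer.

LTS(P): 3 reachable states
  p0 = rec X. (b.c.0)\{c} + c.X + a.0 has moves ··a··> p1, ··b··> p2, ··c··> p0
  p1 = 0 has moves stopped
  p2 = (c.0)\{c} has moves stopped
LTS(Q): 2 reachable states
  q0 = rec X. (b.c.0)\{c} + c.X has moves ··b··> q1, ··c··> q0
  q1 = (c.0)\{c} has moves stopped
Bisimilarity quotient blocks:
  B0 = {p0}
  B1 = {p1, p2, q1}
  B2 = {q0}
p0 ∈ B0, q0 ∈ B2 → different blocks

NO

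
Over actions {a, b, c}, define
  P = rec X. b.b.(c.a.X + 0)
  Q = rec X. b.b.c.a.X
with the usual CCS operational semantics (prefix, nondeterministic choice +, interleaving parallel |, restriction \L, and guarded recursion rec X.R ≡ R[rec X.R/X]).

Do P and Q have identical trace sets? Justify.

trace-equivalent

Reachable graph of P (4 states):
  p0 = rec X. b.b.(c.a.X + 0) has moves --b--▸ p1
  p1 = b.(c.a.(rec X. b.b.(c.a.X + 0)) + 0) has moves --b--▸ p2
  p2 = c.a.(rec X. b.b.(c.a.X + 0)) + 0 has moves --c--▸ p3
  p3 = a.(rec X. b.b.(c.a.X + 0)) has moves --a--▸ p0
Reachable graph of Q (4 states):
  q0 = rec X. b.b.c.a.X has moves --b--▸ q1
  q1 = b.c.a.(rec X. b.b.c.a.X) has moves --b--▸ q2
  q2 = c.a.(rec X. b.b.c.a.X) has moves --c--▸ q3
  q3 = a.(rec X. b.b.c.a.X) has moves --a--▸ q0
Coarsest stable partition (strong bisimilarity classes):
  B0 = {p0, q0}
  B1 = {p1, q1}
  B2 = {p2, q2}
  B3 = {p3, q3}
p0 ∈ B0, q0 ∈ B0 → same block
Bisimilar ⇒ trace-equivalent.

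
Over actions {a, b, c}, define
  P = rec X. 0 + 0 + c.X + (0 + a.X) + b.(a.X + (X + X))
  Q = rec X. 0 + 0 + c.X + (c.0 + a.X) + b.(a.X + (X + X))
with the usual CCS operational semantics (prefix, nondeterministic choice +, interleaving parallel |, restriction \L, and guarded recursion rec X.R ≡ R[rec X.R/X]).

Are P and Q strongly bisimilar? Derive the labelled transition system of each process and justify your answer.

P ≁ Q

LTS(P): 2 reachable states
  s0 = rec X. 0 + 0 + c.X + (0 + a.X) + b.(a.X + (X + X)) ⊢ —a→ s0, —b→ s1, —c→ s0
  s1 = a.(rec X. 0 + 0 + c.X + (0 + a.X) + b.(a.X + (X + X))) + ((rec X. 0 + 0 + c.X + (0 + a.X) + b.(a.X + (X + X))) + (rec X. 0 + 0 + c.X + (0 + a.X) + b.(a.X + (X + X)))) ⊢ —a→ s0, —b→ s1, —c→ s0
LTS(Q): 3 reachable states
  t0 = rec X. 0 + 0 + c.X + (c.0 + a.X) + b.(a.X + (X + X)) ⊢ —a→ t0, —b→ t1, —c→ t0, —c→ t2
  t1 = a.(rec X. 0 + 0 + c.X + (c.0 + a.X) + b.(a.X + (X + X))) + ((rec X. 0 + 0 + c.X + (c.0 + a.X) + b.(a.X + (X + X))) + (rec X. 0 + 0 + c.X + (c.0 + a.X) + b.(a.X + (X + X)))) ⊢ —a→ t0, —b→ t1, —c→ t0, —c→ t2
  t2 = 0 ⊢ ∅
Coarsest stable partition (strong bisimilarity classes):
  B0 = {s0, s1}
  B1 = {t0, t1}
  B2 = {t2}
s0 ∈ B0, t0 ∈ B1 → different blocks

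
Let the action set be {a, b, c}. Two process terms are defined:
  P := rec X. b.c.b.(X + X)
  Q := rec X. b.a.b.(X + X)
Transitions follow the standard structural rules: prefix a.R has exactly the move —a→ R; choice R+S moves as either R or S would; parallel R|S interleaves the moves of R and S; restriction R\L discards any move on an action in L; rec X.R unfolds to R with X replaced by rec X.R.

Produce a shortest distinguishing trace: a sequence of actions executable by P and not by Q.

bc

LTS(P): 4 reachable states
  p0 = rec X. b.c.b.(X + X) | ··b··> p1
  p1 = c.b.((rec X. b.c.b.(X + X)) + (rec X. b.c.b.(X + X))) | ··c··> p2
  p2 = b.((rec X. b.c.b.(X + X)) + (rec X. b.c.b.(X + X))) | ··b··> p3
  p3 = (rec X. b.c.b.(X + X)) + (rec X. b.c.b.(X + X)) | ··b··> p1
LTS(Q): 4 reachable states
  q0 = rec X. b.a.b.(X + X) | ··b··> q1
  q1 = a.b.((rec X. b.a.b.(X + X)) + (rec X. b.a.b.(X + X))) | ··a··> q2
  q2 = b.((rec X. b.a.b.(X + X)) + (rec X. b.a.b.(X + X))) | ··b··> q3
  q3 = (rec X. b.a.b.(X + X)) + (rec X. b.a.b.(X + X)) | ··b··> q1
Executing bc from P (initial set {p0}):
  [1] b ⇒ {p1}
  [2] c ⇒ {p2}
  ✓ P
Executing bc from Q (initial set {q0}):
  [1] b ⇒ {q1}
  [2] c ⇒ ∅  — Q cannot continue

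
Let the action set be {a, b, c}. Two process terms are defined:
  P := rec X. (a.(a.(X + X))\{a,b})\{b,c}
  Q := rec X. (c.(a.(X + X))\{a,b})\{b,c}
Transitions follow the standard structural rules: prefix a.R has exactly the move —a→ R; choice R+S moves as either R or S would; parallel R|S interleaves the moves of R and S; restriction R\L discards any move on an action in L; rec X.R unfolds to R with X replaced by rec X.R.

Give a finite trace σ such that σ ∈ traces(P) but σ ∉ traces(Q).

a

Reachable graph of P (2 states):
  u0 = rec X. (a.(a.(X + X))\{a,b})\{b,c} ⊢ -a-> u1
  u1 = (a.((rec X. (a.(a.(X + X))\{a,b})\{b,c}) + (rec X. (a.(a.(X + X))\{a,b})\{b,c})))\{a,b}\{b,c} ⊢ ·
Reachable graph of Q (1 states):
  v0 = rec X. (c.(a.(X + X))\{a,b})\{b,c} ⊢ ·
Run σ = ⟨a⟩ on P: start {u0}
  step 1 (a): {u1}
  ✓ P
Run σ = ⟨a⟩ on Q: start {v0}
  step 1 (a): ∅ (Q stuck)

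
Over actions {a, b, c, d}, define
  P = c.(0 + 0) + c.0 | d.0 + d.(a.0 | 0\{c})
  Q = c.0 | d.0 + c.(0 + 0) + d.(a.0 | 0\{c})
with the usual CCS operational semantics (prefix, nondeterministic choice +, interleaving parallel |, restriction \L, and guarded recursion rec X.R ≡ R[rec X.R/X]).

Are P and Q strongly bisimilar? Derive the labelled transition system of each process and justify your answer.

bisimilar

P's transition system — 7 states:
  p0 = c.(0 + 0) + c.0 | d.0 + d.(a.0 | 0\{c}) :: =c=> p1, =c=> p2, =d=> p3, =d=> p4
  p1 = 0 + 0 :: stopped
  p2 = 0 | d.0 :: =d=> p5
  p3 = a.0 | 0\{c} :: =a=> p6
  p4 = c.0 | 0 :: =c=> p5
  p5 = 0 | 0 :: stopped
  p6 = 0 | 0\{c} :: stopped
Q's transition system — 7 states:
  q0 = c.0 | d.0 + c.(0 + 0) + d.(a.0 | 0\{c}) :: =c=> q1, =c=> q2, =d=> q3, =d=> q4
  q1 = 0 + 0 :: stopped
  q2 = 0 | d.0 :: =d=> q5
  q3 = a.0 | 0\{c} :: =a=> q6
  q4 = c.0 | 0 :: =c=> q5
  q5 = 0 | 0 :: stopped
  q6 = 0 | 0\{c} :: stopped
Coarsest stable partition (strong bisimilarity classes):
  B0 = {p0, q0}
  B1 = {p3, q3}
  B2 = {p1, p5, p6, q1, q5, q6}
  B3 = {p4, q4}
  B4 = {p2, q2}
p0 ∈ B0, q0 ∈ B0 → same block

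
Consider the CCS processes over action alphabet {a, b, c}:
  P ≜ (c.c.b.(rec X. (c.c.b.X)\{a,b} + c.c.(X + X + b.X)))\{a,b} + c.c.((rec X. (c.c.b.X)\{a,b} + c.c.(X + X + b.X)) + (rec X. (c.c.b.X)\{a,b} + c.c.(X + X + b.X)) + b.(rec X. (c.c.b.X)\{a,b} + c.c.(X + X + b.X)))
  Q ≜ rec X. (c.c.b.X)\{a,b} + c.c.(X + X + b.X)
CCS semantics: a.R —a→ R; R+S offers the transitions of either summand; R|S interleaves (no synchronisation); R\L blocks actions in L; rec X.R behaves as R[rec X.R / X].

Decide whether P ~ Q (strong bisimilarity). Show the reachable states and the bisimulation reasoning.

P's transition system — 6 states:
  p0 = (c.c.b.(rec X. (c.c.b.X)\{a,b} + c.c.(X + X + b.X)))\{a,b} + c.c.((rec X. (c.c.b.X)\{a,b} + c.c.(X + X + b.X)) + (rec X. (c.c.b.X)\{a,b} + c.c.(X + X + b.X)) + b.(rec X. (c.c.b.X)\{a,b} + c.c.(X + X + b.X))) → --c--▸ p1, --c--▸ p2
  p1 = (c.b.(rec X. (c.c.b.X)\{a,b} + c.c.(X + X + b.X)))\{a,b} → --c--▸ p3
  p2 = c.((rec X. (c.c.b.X)\{a,b} + c.c.(X + X + b.X)) + (rec X. (c.c.b.X)\{a,b} + c.c.(X + X + b.X)) + b.(rec X. (c.c.b.X)\{a,b} + c.c.(X + X + b.X))) → --c--▸ p4
  p3 = (b.(rec X. (c.c.b.X)\{a,b} + c.c.(X + X + b.X)))\{a,b} → ∅
  p4 = (rec X. (c.c.b.X)\{a,b} + c.c.(X + X + b.X)) + (rec X. (c.c.b.X)\{a,b} + c.c.(X + X + b.X)) + b.(rec X. (c.c.b.X)\{a,b} + c.c.(X + X + b.X)) → --b--▸ p5, --c--▸ p1, --c--▸ p2
  p5 = rec X. (c.c.b.X)\{a,b} + c.c.(X + X + b.X) → --c--▸ p1, --c--▸ p2
Q's transition system — 5 states:
  q0 = rec X. (c.c.b.X)\{a,b} + c.c.(X + X + b.X) → --c--▸ q1, --c--▸ q2
  q1 = (c.b.(rec X. (c.c.b.X)\{a,b} + c.c.(X + X + b.X)))\{a,b} → --c--▸ q3
  q2 = c.((rec X. (c.c.b.X)\{a,b} + c.c.(X + X + b.X)) + (rec X. (c.c.b.X)\{a,b} + c.c.(X + X + b.X)) + b.(rec X. (c.c.b.X)\{a,b} + c.c.(X + X + b.X))) → --c--▸ q4
  q3 = (b.(rec X. (c.c.b.X)\{a,b} + c.c.(X + X + b.X)))\{a,b} → ∅
  q4 = (rec X. (c.c.b.X)\{a,b} + c.c.(X + X + b.X)) + (rec X. (c.c.b.X)\{a,b} + c.c.(X + X + b.X)) + b.(rec X. (c.c.b.X)\{a,b} + c.c.(X + X + b.X)) → --b--▸ q0, --c--▸ q1, --c--▸ q2
Partition-refinement fixed point:
  B0 = {p0, p5, q0}
  B1 = {p2, q2}
  B2 = {p4, q4}
  B3 = {p1, q1}
  B4 = {p3, q3}
p0 ∈ B0, q0 ∈ B0 → same block

bisimilar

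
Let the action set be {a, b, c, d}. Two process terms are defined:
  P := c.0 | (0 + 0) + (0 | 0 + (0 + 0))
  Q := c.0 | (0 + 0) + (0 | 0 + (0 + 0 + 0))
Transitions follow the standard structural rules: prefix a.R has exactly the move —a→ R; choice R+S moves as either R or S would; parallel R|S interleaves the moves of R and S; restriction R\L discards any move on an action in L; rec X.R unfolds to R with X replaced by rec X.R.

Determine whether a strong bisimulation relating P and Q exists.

YES

LTS(P): 2 reachable states
  u0 = c.0 | (0 + 0) + (0 | 0 + (0 + 0)) has moves ··c··> u1
  u1 = 0 | (0 + 0) has moves deadlocked
LTS(Q): 2 reachable states
  v0 = c.0 | (0 + 0) + (0 | 0 + (0 + 0 + 0)) has moves ··c··> v1
  v1 = 0 | (0 + 0) has moves deadlocked
Coarsest stable partition (strong bisimilarity classes):
  B0 = {u0, v0}
  B1 = {u1, v1}
u0 ∈ B0, v0 ∈ B0 → same block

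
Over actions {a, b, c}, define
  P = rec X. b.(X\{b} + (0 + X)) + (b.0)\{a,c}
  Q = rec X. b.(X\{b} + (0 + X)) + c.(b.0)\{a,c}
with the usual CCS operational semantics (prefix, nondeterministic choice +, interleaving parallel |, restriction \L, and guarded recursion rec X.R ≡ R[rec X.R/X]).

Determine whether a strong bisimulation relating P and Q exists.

Reachable graph of P (3 states):
  m0 = rec X. b.(X\{b} + (0 + X)) + (b.0)\{a,c} → =b=> m1, =b=> m2
  m1 = (rec X. b.(X\{b} + (0 + X)) + (b.0)\{a,c})\{b} + (0 + (rec X. b.(X\{b} + (0 + X)) + (b.0)\{a,c})) → =b=> m1, =b=> m2
  m2 = 0\{a,c} → ·
Reachable graph of Q (5 states):
  n0 = rec X. b.(X\{b} + (0 + X)) + c.(b.0)\{a,c} → =b=> n1, =c=> n2
  n1 = (rec X. b.(X\{b} + (0 + X)) + c.(b.0)\{a,c})\{b} + (0 + (rec X. b.(X\{b} + (0 + X)) + c.(b.0)\{a,c})) → =b=> n1, =c=> n2, =c=> n3
  n2 = (b.0)\{a,c} → =b=> n4
  n3 = (b.0)\{a,c}\{b} → ·
  n4 = 0\{a,c} → ·
Coarsest stable partition (strong bisimilarity classes):
  B0 = {m0, m1}
  B1 = {m2, n3, n4}
  B2 = {n0}
  B3 = {n1}
  B4 = {n2}
m0 ∈ B0, n0 ∈ B2 → different blocks

not bisimilar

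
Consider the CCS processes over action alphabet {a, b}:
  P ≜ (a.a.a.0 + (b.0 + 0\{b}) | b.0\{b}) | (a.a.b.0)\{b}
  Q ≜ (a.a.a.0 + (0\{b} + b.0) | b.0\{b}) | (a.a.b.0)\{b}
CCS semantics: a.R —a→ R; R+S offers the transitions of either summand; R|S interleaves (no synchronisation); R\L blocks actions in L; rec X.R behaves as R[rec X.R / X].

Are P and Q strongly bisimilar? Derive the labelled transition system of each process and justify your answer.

Reachable graph of P (21 states):
  u0 = (a.a.a.0 + (b.0 + 0\{b}) | b.0\{b}) | (a.a.b.0)\{b} has moves --a--▸ u1, --a--▸ u2, --b--▸ u3, --b--▸ u4
  u1 = (a.a.a.0 + (b.0 + 0\{b}) | b.0\{b}) | (a.b.0)\{b} has moves --a--▸ u5, --a--▸ u6, --b--▸ u7, --b--▸ u8
  u2 = a.a.0 | (a.a.b.0)\{b} has moves --a--▸ u6, --a--▸ u9
  u3 = (b.0 + 0\{b}) | 0\{b} | (a.a.b.0)\{b} has moves --a--▸ u7, --b--▸ u10
  u4 = 0 | b.0\{b} | (a.a.b.0)\{b} has moves --a--▸ u8, --b--▸ u10
  u5 = (a.a.a.0 + (b.0 + 0\{b}) | b.0\{b}) | (b.0)\{b} has moves --a--▸ u11, --b--▸ u12, --b--▸ u13
  u6 = a.a.0 | (a.b.0)\{b} has moves --a--▸ u11, --a--▸ u14
  u7 = (b.0 + 0\{b}) | 0\{b} | (a.b.0)\{b} has moves --a--▸ u12, --b--▸ u15
  u8 = 0 | b.0\{b} | (a.b.0)\{b} has moves --a--▸ u13, --b--▸ u15
  u9 = a.0 | (a.a.b.0)\{b} has moves --a--▸ u14, --a--▸ u16
  u10 = 0 | 0\{b} | (a.a.b.0)\{b} has moves --a--▸ u15
  u11 = a.a.0 | (b.0)\{b} has moves --a--▸ u17
  u12 = (b.0 + 0\{b}) | 0\{b} | (b.0)\{b} has moves --b--▸ u18
  u13 = 0 | b.0\{b} | (b.0)\{b} has moves --b--▸ u18
  u14 = a.0 | (a.b.0)\{b} has moves --a--▸ u17, --a--▸ u19
  u15 = 0 | 0\{b} | (a.b.0)\{b} has moves --a--▸ u18
  u16 = 0 | (a.a.b.0)\{b} has moves --a--▸ u19
  u17 = a.0 | (b.0)\{b} has moves --a--▸ u20
  u18 = 0 | 0\{b} | (b.0)\{b} has moves ·
  u19 = 0 | (a.b.0)\{b} has moves --a--▸ u20
  u20 = 0 | (b.0)\{b} has moves ·
Reachable graph of Q (21 states):
  v0 = (a.a.a.0 + (0\{b} + b.0) | b.0\{b}) | (a.a.b.0)\{b} has moves --a--▸ v1, --a--▸ v2, --b--▸ v3, --b--▸ v4
  v1 = (a.a.a.0 + (0\{b} + b.0) | b.0\{b}) | (a.b.0)\{b} has moves --a--▸ v5, --a--▸ v6, --b--▸ v7, --b--▸ v8
  v2 = a.a.0 | (a.a.b.0)\{b} has moves --a--▸ v6, --a--▸ v9
  v3 = (0\{b} + b.0) | 0\{b} | (a.a.b.0)\{b} has moves --a--▸ v7, --b--▸ v10
  v4 = 0 | b.0\{b} | (a.a.b.0)\{b} has moves --a--▸ v8, --b--▸ v10
  v5 = (a.a.a.0 + (0\{b} + b.0) | b.0\{b}) | (b.0)\{b} has moves --a--▸ v11, --b--▸ v12, --b--▸ v13
  v6 = a.a.0 | (a.b.0)\{b} has moves --a--▸ v11, --a--▸ v14
  v7 = (0\{b} + b.0) | 0\{b} | (a.b.0)\{b} has moves --a--▸ v12, --b--▸ v15
  v8 = 0 | b.0\{b} | (a.b.0)\{b} has moves --a--▸ v13, --b--▸ v15
  v9 = a.0 | (a.a.b.0)\{b} has moves --a--▸ v14, --a--▸ v16
  v10 = 0 | 0\{b} | (a.a.b.0)\{b} has moves --a--▸ v15
  v11 = a.a.0 | (b.0)\{b} has moves --a--▸ v17
  v12 = (0\{b} + b.0) | 0\{b} | (b.0)\{b} has moves --b--▸ v18
  v13 = 0 | b.0\{b} | (b.0)\{b} has moves --b--▸ v18
  v14 = a.0 | (a.b.0)\{b} has moves --a--▸ v17, --a--▸ v19
  v15 = 0 | 0\{b} | (a.b.0)\{b} has moves --a--▸ v18
  v16 = 0 | (a.a.b.0)\{b} has moves --a--▸ v19
  v17 = a.0 | (b.0)\{b} has moves --a--▸ v20
  v18 = 0 | 0\{b} | (b.0)\{b} has moves ·
  v19 = 0 | (a.b.0)\{b} has moves --a--▸ v20
  v20 = 0 | (b.0)\{b} has moves ·
Partition-refinement fixed point:
  B0 = {u0, v0}
  B1 = {u3, u4, v3, v4}
  B2 = {u7, u8, v7, v8}
  B3 = {u12, u13, v12, v13}
  B4 = {u18, u20, v18, v20}
  B5 = {u15, u17, u19, v15, v17, v19}
  B6 = {u10, u11, u14, u16, v10, v11, v14, v16}
  B7 = {u1, v1}
  B8 = {u5, v5}
  B9 = {u6, u9, v6, v9}
  B10 = {u2, v2}
u0 ∈ B0, v0 ∈ B0 → same block

bisimilar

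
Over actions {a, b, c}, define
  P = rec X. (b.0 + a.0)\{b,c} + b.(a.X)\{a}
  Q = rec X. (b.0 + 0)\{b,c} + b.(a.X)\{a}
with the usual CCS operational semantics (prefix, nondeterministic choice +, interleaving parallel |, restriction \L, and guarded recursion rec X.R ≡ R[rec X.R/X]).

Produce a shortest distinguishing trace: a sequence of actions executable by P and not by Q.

a

LTS(P): 3 reachable states
  p0 = rec X. (b.0 + a.0)\{b,c} + b.(a.X)\{a} :: —a→ p1, —b→ p2
  p1 = 0\{b,c} :: stopped
  p2 = (a.(rec X. (b.0 + a.0)\{b,c} + b.(a.X)\{a}))\{a} :: stopped
LTS(Q): 2 reachable states
  q0 = rec X. (b.0 + 0)\{b,c} + b.(a.X)\{a} :: —b→ q1
  q1 = (a.(rec X. (b.0 + 0)\{b,c} + b.(a.X)\{a}))\{a} :: stopped
Executing a from P (initial set {p0}):
  after a @ step 1: {p1}
  — P admits the full trace.
Executing a from Q (initial set {q0}):
  after a @ step 1: ∅ (Q stuck)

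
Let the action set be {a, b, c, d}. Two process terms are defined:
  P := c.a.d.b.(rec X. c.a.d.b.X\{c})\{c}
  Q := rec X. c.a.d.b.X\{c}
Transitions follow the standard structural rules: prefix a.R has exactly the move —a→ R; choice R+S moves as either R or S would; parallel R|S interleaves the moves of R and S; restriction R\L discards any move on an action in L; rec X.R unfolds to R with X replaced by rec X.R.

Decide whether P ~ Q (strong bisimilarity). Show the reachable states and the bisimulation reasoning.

Reachable graph of P (5 states):
  u0 = c.a.d.b.(rec X. c.a.d.b.X\{c})\{c} → ··c··> u1
  u1 = a.d.b.(rec X. c.a.d.b.X\{c})\{c} → ··a··> u2
  u2 = d.b.(rec X. c.a.d.b.X\{c})\{c} → ··d··> u3
  u3 = b.(rec X. c.a.d.b.X\{c})\{c} → ··b··> u4
  u4 = (rec X. c.a.d.b.X\{c})\{c} → ∅
Reachable graph of Q (5 states):
  v0 = rec X. c.a.d.b.X\{c} → ··c··> v1
  v1 = a.d.b.(rec X. c.a.d.b.X\{c})\{c} → ··a··> v2
  v2 = d.b.(rec X. c.a.d.b.X\{c})\{c} → ··d··> v3
  v3 = b.(rec X. c.a.d.b.X\{c})\{c} → ··b··> v4
  v4 = (rec X. c.a.d.b.X\{c})\{c} → ∅
Bisimilarity quotient blocks:
  B0 = {u0, v0}
  B1 = {u1, v1}
  B2 = {u2, v2}
  B3 = {u3, v3}
  B4 = {u4, v4}
u0 ∈ B0, v0 ∈ B0 → same block

bisimilar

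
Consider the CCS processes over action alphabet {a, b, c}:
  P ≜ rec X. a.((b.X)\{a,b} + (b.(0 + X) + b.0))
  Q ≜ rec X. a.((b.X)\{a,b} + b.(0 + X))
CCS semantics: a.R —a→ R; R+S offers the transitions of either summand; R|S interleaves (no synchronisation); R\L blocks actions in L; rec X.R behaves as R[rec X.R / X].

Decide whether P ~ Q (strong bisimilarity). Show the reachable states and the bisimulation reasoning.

Reachable graph of P (4 states):
  u0 = rec X. a.((b.X)\{a,b} + (b.(0 + X) + b.0)) → —a→ u1
  u1 = (b.(rec X. a.((b.X)\{a,b} + (b.(0 + X) + b.0))))\{a,b} + (b.(0 + (rec X. a.((b.X)\{a,b} + (b.(0 + X) + b.0)))) + b.0) → —b→ u2, —b→ u3
  u2 = 0 → ·
  u3 = 0 + (rec X. a.((b.X)\{a,b} + (b.(0 + X) + b.0))) → —a→ u1
Reachable graph of Q (3 states):
  v0 = rec X. a.((b.X)\{a,b} + b.(0 + X)) → —a→ v1
  v1 = (b.(rec X. a.((b.X)\{a,b} + b.(0 + X))))\{a,b} + b.(0 + (rec X. a.((b.X)\{a,b} + b.(0 + X)))) → —b→ v2
  v2 = 0 + (rec X. a.((b.X)\{a,b} + b.(0 + X))) → —a→ v1
Coarsest stable partition (strong bisimilarity classes):
  B0 = {u0, u3}
  B1 = {u1}
  B2 = {u2}
  B3 = {v0, v2}
  B4 = {v1}
u0 ∈ B0, v0 ∈ B3 → different blocks

not bisimilar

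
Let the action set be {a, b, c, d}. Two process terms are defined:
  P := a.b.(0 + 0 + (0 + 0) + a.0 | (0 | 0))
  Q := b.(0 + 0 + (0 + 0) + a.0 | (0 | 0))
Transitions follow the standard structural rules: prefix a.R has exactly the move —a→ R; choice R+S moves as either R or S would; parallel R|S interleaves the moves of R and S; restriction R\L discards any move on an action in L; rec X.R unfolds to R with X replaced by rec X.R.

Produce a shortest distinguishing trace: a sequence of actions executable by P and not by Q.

LTS(P): 4 reachable states
  p0 = a.b.(0 + 0 + (0 + 0) + a.0 | (0 | 0)) has moves ··a··> p1
  p1 = b.(0 + 0 + (0 + 0) + a.0 | (0 | 0)) has moves ··b··> p2
  p2 = 0 + 0 + (0 + 0) + a.0 | (0 | 0) has moves ··a··> p3
  p3 = 0 | (0 | 0) has moves ·
LTS(Q): 3 reachable states
  q0 = b.(0 + 0 + (0 + 0) + a.0 | (0 | 0)) has moves ··b··> q1
  q1 = 0 + 0 + (0 + 0) + a.0 | (0 | 0) has moves ··a··> q2
  q2 = 0 | (0 | 0) has moves ·
Executing a from P (initial set {p0}):
  step 1 (a): {p1}
  — P admits the full trace.
Executing a from Q (initial set {q0}):
  step 1 (a): ∅  — Q cannot continue

a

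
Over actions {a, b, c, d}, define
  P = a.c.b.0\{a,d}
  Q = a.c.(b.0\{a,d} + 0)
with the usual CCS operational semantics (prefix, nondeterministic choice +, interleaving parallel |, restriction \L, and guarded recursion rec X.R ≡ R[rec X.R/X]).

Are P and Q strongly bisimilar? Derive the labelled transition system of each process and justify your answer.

YES

P's transition system — 4 states:
  u0 = a.c.b.0\{a,d} has moves --a--▸ u1
  u1 = c.b.0\{a,d} has moves --c--▸ u2
  u2 = b.0\{a,d} has moves --b--▸ u3
  u3 = 0\{a,d} has moves stopped
Q's transition system — 4 states:
  v0 = a.c.(b.0\{a,d} + 0) has moves --a--▸ v1
  v1 = c.(b.0\{a,d} + 0) has moves --c--▸ v2
  v2 = b.0\{a,d} + 0 has moves --b--▸ v3
  v3 = 0\{a,d} has moves stopped
Coarsest stable partition (strong bisimilarity classes):
  B0 = {u0, v0}
  B1 = {u1, v1}
  B2 = {u2, v2}
  B3 = {u3, v3}
u0 ∈ B0, v0 ∈ B0 → same block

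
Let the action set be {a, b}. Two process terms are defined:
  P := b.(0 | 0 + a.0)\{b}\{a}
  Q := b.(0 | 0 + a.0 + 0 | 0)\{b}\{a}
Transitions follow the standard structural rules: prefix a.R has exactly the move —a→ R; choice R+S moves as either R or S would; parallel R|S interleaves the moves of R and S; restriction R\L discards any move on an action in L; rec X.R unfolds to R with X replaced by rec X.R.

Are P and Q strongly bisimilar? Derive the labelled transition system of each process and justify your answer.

YES

LTS(P): 2 reachable states
  p0 = b.(0 | 0 + a.0)\{b}\{a} | ··b··> p1
  p1 = (0 | 0 + a.0)\{b}\{a} | deadlocked
LTS(Q): 2 reachable states
  q0 = b.(0 | 0 + a.0 + 0 | 0)\{b}\{a} | ··b··> q1
  q1 = (0 | 0 + a.0 + 0 | 0)\{b}\{a} | deadlocked
Partition-refinement fixed point:
  B0 = {p0, q0}
  B1 = {p1, q1}
p0 ∈ B0, q0 ∈ B0 → same block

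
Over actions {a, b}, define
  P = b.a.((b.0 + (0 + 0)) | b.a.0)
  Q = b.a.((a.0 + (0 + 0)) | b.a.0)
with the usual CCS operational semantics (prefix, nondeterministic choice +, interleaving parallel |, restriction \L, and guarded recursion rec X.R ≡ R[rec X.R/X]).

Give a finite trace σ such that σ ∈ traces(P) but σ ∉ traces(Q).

LTS(P): 8 reachable states
  u0 = b.a.((b.0 + (0 + 0)) | b.a.0) ⊢ —b→ u1
  u1 = a.((b.0 + (0 + 0)) | b.a.0) ⊢ —a→ u2
  u2 = (b.0 + (0 + 0)) | b.a.0 ⊢ —b→ u3, —b→ u4
  u3 = (b.0 + (0 + 0)) | a.0 ⊢ —a→ u5, —b→ u6
  u4 = 0 | b.a.0 ⊢ —b→ u6
  u5 = (b.0 + (0 + 0)) | 0 ⊢ —b→ u7
  u6 = 0 | a.0 ⊢ —a→ u7
  u7 = 0 | 0 ⊢ deadlocked
LTS(Q): 8 reachable states
  v0 = b.a.((a.0 + (0 + 0)) | b.a.0) ⊢ —b→ v1
  v1 = a.((a.0 + (0 + 0)) | b.a.0) ⊢ —a→ v2
  v2 = (a.0 + (0 + 0)) | b.a.0 ⊢ —a→ v3, —b→ v4
  v3 = 0 | b.a.0 ⊢ —b→ v5
  v4 = (a.0 + (0 + 0)) | a.0 ⊢ —a→ v5, —a→ v6
  v5 = 0 | a.0 ⊢ —a→ v7
  v6 = (a.0 + (0 + 0)) | 0 ⊢ —a→ v7
  v7 = 0 | 0 ⊢ deadlocked
Executing babb from P (initial set {u0}):
  [1] b ⇒ {u1}
  [2] a ⇒ {u2}
  [3] b ⇒ {u3, u4}
  [4] b ⇒ {u6}
  ✓ P
Executing babb from Q (initial set {v0}):
  [1] b ⇒ {v1}
  [2] a ⇒ {v2}
  [3] b ⇒ {v4}
  [4] b ⇒ no successor for Q

babb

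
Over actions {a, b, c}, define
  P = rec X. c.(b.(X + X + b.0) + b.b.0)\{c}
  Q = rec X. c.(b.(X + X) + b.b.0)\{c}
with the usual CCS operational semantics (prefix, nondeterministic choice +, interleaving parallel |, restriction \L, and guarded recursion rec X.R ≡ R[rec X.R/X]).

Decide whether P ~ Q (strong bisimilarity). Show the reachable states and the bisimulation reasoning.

NO

LTS(P): 5 reachable states
  u0 = rec X. c.(b.(X + X + b.0) + b.b.0)\{c} | --c--▸ u1
  u1 = (b.((rec X. c.(b.(X + X + b.0) + b.b.0)\{c}) + (rec X. c.(b.(X + X + b.0) + b.b.0)\{c}) + b.0) + b.b.0)\{c} | --b--▸ u2, --b--▸ u3
  u2 = ((rec X. c.(b.(X + X + b.0) + b.b.0)\{c}) + (rec X. c.(b.(X + X + b.0) + b.b.0)\{c}) + b.0)\{c} | --b--▸ u4
  u3 = (b.0)\{c} | --b--▸ u4
  u4 = 0\{c} | deadlocked
LTS(Q): 5 reachable states
  v0 = rec X. c.(b.(X + X) + b.b.0)\{c} | --c--▸ v1
  v1 = (b.((rec X. c.(b.(X + X) + b.b.0)\{c}) + (rec X. c.(b.(X + X) + b.b.0)\{c})) + b.b.0)\{c} | --b--▸ v2, --b--▸ v3
  v2 = ((rec X. c.(b.(X + X) + b.b.0)\{c}) + (rec X. c.(b.(X + X) + b.b.0)\{c}))\{c} | deadlocked
  v3 = (b.0)\{c} | --b--▸ v4
  v4 = 0\{c} | deadlocked
Coarsest stable partition (strong bisimilarity classes):
  B0 = {u0}
  B1 = {u1}
  B2 = {u2, u3, v3}
  B3 = {u4, v2, v4}
  B4 = {v0}
  B5 = {v1}
u0 ∈ B0, v0 ∈ B4 → different blocks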